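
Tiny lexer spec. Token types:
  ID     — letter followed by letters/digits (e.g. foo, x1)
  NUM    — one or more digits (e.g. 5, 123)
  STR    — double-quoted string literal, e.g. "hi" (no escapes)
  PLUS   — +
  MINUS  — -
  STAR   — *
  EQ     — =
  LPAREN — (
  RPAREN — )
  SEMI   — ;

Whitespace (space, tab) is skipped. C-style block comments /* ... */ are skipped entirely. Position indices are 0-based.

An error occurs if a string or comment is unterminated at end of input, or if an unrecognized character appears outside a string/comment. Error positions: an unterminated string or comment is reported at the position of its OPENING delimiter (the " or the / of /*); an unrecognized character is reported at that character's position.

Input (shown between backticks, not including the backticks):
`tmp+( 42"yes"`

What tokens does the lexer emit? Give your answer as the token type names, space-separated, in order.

Answer: ID PLUS LPAREN NUM STR

Derivation:
pos=0: emit ID 'tmp' (now at pos=3)
pos=3: emit PLUS '+'
pos=4: emit LPAREN '('
pos=6: emit NUM '42' (now at pos=8)
pos=8: enter STRING mode
pos=8: emit STR "yes" (now at pos=13)
DONE. 5 tokens: [ID, PLUS, LPAREN, NUM, STR]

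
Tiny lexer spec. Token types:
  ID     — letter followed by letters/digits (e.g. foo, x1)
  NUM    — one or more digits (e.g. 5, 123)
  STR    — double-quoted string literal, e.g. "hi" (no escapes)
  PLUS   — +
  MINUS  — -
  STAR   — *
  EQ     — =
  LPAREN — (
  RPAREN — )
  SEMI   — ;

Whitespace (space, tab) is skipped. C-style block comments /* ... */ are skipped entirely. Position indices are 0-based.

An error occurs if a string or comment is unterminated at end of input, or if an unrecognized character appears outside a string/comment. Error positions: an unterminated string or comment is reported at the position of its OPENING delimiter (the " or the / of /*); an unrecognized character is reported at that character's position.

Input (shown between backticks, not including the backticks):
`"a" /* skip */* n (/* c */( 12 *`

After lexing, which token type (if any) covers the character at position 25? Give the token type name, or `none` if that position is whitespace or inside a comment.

pos=0: enter STRING mode
pos=0: emit STR "a" (now at pos=3)
pos=4: enter COMMENT mode (saw '/*')
exit COMMENT mode (now at pos=14)
pos=14: emit STAR '*'
pos=16: emit ID 'n' (now at pos=17)
pos=18: emit LPAREN '('
pos=19: enter COMMENT mode (saw '/*')
exit COMMENT mode (now at pos=26)
pos=26: emit LPAREN '('
pos=28: emit NUM '12' (now at pos=30)
pos=31: emit STAR '*'
DONE. 7 tokens: [STR, STAR, ID, LPAREN, LPAREN, NUM, STAR]
Position 25: char is '/' -> none

Answer: none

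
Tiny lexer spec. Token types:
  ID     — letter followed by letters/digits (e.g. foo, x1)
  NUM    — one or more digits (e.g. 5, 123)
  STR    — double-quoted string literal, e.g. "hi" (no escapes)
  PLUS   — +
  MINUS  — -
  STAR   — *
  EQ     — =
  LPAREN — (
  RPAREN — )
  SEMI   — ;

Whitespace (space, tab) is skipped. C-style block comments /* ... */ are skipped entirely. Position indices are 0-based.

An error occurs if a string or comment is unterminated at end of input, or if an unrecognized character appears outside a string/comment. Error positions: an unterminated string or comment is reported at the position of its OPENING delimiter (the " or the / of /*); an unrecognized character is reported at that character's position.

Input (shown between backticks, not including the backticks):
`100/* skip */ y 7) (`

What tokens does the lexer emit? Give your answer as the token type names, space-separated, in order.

pos=0: emit NUM '100' (now at pos=3)
pos=3: enter COMMENT mode (saw '/*')
exit COMMENT mode (now at pos=13)
pos=14: emit ID 'y' (now at pos=15)
pos=16: emit NUM '7' (now at pos=17)
pos=17: emit RPAREN ')'
pos=19: emit LPAREN '('
DONE. 5 tokens: [NUM, ID, NUM, RPAREN, LPAREN]

Answer: NUM ID NUM RPAREN LPAREN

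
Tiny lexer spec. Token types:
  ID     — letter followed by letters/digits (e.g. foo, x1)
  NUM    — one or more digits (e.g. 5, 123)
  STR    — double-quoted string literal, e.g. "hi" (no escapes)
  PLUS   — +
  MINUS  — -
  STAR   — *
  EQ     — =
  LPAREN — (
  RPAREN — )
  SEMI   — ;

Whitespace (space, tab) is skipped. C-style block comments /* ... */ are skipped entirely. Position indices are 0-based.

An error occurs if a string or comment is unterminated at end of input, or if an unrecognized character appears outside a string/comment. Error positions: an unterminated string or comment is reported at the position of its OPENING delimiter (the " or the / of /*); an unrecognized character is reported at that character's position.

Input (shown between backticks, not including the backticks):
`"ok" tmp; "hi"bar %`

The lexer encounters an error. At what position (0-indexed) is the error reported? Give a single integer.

Answer: 18

Derivation:
pos=0: enter STRING mode
pos=0: emit STR "ok" (now at pos=4)
pos=5: emit ID 'tmp' (now at pos=8)
pos=8: emit SEMI ';'
pos=10: enter STRING mode
pos=10: emit STR "hi" (now at pos=14)
pos=14: emit ID 'bar' (now at pos=17)
pos=18: ERROR — unrecognized char '%'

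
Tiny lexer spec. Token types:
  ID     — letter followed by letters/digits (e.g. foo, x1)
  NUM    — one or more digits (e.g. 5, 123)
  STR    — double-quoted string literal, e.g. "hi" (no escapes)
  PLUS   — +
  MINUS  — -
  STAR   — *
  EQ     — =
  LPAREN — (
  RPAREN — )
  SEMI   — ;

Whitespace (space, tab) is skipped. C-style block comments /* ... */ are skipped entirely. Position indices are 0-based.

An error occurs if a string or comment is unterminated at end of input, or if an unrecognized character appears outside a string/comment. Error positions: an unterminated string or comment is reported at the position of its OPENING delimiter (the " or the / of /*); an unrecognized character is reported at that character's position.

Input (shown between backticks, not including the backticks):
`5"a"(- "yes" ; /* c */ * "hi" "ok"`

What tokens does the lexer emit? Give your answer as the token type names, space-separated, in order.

pos=0: emit NUM '5' (now at pos=1)
pos=1: enter STRING mode
pos=1: emit STR "a" (now at pos=4)
pos=4: emit LPAREN '('
pos=5: emit MINUS '-'
pos=7: enter STRING mode
pos=7: emit STR "yes" (now at pos=12)
pos=13: emit SEMI ';'
pos=15: enter COMMENT mode (saw '/*')
exit COMMENT mode (now at pos=22)
pos=23: emit STAR '*'
pos=25: enter STRING mode
pos=25: emit STR "hi" (now at pos=29)
pos=30: enter STRING mode
pos=30: emit STR "ok" (now at pos=34)
DONE. 9 tokens: [NUM, STR, LPAREN, MINUS, STR, SEMI, STAR, STR, STR]

Answer: NUM STR LPAREN MINUS STR SEMI STAR STR STR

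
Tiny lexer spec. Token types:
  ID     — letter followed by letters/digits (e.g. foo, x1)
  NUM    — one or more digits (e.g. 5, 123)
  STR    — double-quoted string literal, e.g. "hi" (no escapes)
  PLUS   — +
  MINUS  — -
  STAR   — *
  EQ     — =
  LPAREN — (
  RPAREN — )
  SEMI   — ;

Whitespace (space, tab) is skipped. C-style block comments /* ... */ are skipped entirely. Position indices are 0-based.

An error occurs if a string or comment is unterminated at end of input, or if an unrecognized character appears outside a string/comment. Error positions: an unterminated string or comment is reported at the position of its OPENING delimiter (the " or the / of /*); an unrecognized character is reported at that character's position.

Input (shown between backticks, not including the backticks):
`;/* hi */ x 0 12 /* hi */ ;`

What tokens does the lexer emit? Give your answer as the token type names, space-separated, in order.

pos=0: emit SEMI ';'
pos=1: enter COMMENT mode (saw '/*')
exit COMMENT mode (now at pos=9)
pos=10: emit ID 'x' (now at pos=11)
pos=12: emit NUM '0' (now at pos=13)
pos=14: emit NUM '12' (now at pos=16)
pos=17: enter COMMENT mode (saw '/*')
exit COMMENT mode (now at pos=25)
pos=26: emit SEMI ';'
DONE. 5 tokens: [SEMI, ID, NUM, NUM, SEMI]

Answer: SEMI ID NUM NUM SEMI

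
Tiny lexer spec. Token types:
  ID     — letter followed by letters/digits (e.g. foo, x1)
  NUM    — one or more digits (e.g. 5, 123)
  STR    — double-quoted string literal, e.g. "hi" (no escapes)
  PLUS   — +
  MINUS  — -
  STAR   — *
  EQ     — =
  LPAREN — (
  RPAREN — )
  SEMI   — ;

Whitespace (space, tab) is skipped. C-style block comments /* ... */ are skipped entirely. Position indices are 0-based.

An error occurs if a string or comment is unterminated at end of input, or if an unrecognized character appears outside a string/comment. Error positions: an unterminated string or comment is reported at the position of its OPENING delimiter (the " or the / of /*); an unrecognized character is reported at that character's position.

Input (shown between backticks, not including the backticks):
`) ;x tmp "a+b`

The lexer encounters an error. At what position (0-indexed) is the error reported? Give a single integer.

pos=0: emit RPAREN ')'
pos=2: emit SEMI ';'
pos=3: emit ID 'x' (now at pos=4)
pos=5: emit ID 'tmp' (now at pos=8)
pos=9: enter STRING mode
pos=9: ERROR — unterminated string

Answer: 9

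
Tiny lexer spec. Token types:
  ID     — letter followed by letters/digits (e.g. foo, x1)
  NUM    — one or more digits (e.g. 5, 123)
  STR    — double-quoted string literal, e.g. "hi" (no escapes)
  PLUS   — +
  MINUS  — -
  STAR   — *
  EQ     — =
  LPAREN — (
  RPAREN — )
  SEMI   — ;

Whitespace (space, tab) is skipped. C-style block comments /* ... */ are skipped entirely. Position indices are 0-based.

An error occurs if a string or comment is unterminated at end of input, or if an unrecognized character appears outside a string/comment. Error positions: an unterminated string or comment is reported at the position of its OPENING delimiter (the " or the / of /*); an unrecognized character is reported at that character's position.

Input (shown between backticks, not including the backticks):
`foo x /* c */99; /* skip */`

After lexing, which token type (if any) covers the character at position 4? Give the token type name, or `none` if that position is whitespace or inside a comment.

Answer: ID

Derivation:
pos=0: emit ID 'foo' (now at pos=3)
pos=4: emit ID 'x' (now at pos=5)
pos=6: enter COMMENT mode (saw '/*')
exit COMMENT mode (now at pos=13)
pos=13: emit NUM '99' (now at pos=15)
pos=15: emit SEMI ';'
pos=17: enter COMMENT mode (saw '/*')
exit COMMENT mode (now at pos=27)
DONE. 4 tokens: [ID, ID, NUM, SEMI]
Position 4: char is 'x' -> ID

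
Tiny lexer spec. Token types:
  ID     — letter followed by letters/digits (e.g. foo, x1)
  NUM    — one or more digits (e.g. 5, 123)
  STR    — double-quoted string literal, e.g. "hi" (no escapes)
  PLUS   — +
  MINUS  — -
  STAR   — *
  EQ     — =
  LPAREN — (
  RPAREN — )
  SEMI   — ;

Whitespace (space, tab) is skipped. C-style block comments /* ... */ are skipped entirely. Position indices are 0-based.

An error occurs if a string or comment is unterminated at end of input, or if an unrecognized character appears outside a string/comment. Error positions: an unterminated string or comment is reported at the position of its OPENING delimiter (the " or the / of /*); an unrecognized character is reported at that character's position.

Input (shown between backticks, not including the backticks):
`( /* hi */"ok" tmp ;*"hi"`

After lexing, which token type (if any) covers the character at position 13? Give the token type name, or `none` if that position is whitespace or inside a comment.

Answer: STR

Derivation:
pos=0: emit LPAREN '('
pos=2: enter COMMENT mode (saw '/*')
exit COMMENT mode (now at pos=10)
pos=10: enter STRING mode
pos=10: emit STR "ok" (now at pos=14)
pos=15: emit ID 'tmp' (now at pos=18)
pos=19: emit SEMI ';'
pos=20: emit STAR '*'
pos=21: enter STRING mode
pos=21: emit STR "hi" (now at pos=25)
DONE. 6 tokens: [LPAREN, STR, ID, SEMI, STAR, STR]
Position 13: char is '"' -> STR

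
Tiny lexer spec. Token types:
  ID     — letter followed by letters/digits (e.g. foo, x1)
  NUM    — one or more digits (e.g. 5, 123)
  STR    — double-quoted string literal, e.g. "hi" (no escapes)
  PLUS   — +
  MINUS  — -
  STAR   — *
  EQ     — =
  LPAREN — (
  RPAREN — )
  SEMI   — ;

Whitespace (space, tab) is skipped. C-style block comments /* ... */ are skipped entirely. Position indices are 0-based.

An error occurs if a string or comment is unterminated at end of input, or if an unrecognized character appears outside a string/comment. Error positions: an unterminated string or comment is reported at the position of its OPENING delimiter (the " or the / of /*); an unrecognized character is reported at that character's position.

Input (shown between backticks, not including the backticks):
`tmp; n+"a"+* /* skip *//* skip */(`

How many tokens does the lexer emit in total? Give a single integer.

pos=0: emit ID 'tmp' (now at pos=3)
pos=3: emit SEMI ';'
pos=5: emit ID 'n' (now at pos=6)
pos=6: emit PLUS '+'
pos=7: enter STRING mode
pos=7: emit STR "a" (now at pos=10)
pos=10: emit PLUS '+'
pos=11: emit STAR '*'
pos=13: enter COMMENT mode (saw '/*')
exit COMMENT mode (now at pos=23)
pos=23: enter COMMENT mode (saw '/*')
exit COMMENT mode (now at pos=33)
pos=33: emit LPAREN '('
DONE. 8 tokens: [ID, SEMI, ID, PLUS, STR, PLUS, STAR, LPAREN]

Answer: 8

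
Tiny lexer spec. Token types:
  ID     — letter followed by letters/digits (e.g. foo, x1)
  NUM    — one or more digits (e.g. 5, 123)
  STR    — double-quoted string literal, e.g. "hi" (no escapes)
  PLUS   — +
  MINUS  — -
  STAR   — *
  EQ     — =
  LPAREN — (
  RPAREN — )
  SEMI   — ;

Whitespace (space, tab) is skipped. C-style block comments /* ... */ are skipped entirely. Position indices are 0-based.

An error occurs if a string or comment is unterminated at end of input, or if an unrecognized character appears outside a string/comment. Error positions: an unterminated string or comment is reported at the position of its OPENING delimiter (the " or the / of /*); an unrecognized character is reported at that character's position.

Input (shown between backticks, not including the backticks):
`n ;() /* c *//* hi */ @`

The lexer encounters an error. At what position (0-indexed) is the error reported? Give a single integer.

pos=0: emit ID 'n' (now at pos=1)
pos=2: emit SEMI ';'
pos=3: emit LPAREN '('
pos=4: emit RPAREN ')'
pos=6: enter COMMENT mode (saw '/*')
exit COMMENT mode (now at pos=13)
pos=13: enter COMMENT mode (saw '/*')
exit COMMENT mode (now at pos=21)
pos=22: ERROR — unrecognized char '@'

Answer: 22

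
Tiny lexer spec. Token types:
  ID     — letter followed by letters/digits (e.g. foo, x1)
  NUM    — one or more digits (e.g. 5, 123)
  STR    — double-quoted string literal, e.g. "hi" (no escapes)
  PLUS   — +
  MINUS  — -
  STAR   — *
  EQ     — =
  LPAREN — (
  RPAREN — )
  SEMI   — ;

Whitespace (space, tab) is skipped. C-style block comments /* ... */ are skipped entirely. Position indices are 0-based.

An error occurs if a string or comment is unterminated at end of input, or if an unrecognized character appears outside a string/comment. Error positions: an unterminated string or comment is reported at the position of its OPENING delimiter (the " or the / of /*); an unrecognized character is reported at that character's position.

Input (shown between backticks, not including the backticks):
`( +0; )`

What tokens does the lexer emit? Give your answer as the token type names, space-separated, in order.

Answer: LPAREN PLUS NUM SEMI RPAREN

Derivation:
pos=0: emit LPAREN '('
pos=2: emit PLUS '+'
pos=3: emit NUM '0' (now at pos=4)
pos=4: emit SEMI ';'
pos=6: emit RPAREN ')'
DONE. 5 tokens: [LPAREN, PLUS, NUM, SEMI, RPAREN]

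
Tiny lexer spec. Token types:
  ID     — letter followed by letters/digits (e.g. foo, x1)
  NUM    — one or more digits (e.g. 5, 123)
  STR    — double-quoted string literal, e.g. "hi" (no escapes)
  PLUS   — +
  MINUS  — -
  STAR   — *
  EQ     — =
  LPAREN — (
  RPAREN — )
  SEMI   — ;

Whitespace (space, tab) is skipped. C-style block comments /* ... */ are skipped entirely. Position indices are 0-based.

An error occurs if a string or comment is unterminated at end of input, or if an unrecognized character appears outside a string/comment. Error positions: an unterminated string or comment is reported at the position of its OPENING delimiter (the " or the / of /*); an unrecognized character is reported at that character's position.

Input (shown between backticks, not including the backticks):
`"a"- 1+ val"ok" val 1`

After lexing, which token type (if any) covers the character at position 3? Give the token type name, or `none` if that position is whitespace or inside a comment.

Answer: MINUS

Derivation:
pos=0: enter STRING mode
pos=0: emit STR "a" (now at pos=3)
pos=3: emit MINUS '-'
pos=5: emit NUM '1' (now at pos=6)
pos=6: emit PLUS '+'
pos=8: emit ID 'val' (now at pos=11)
pos=11: enter STRING mode
pos=11: emit STR "ok" (now at pos=15)
pos=16: emit ID 'val' (now at pos=19)
pos=20: emit NUM '1' (now at pos=21)
DONE. 8 tokens: [STR, MINUS, NUM, PLUS, ID, STR, ID, NUM]
Position 3: char is '-' -> MINUS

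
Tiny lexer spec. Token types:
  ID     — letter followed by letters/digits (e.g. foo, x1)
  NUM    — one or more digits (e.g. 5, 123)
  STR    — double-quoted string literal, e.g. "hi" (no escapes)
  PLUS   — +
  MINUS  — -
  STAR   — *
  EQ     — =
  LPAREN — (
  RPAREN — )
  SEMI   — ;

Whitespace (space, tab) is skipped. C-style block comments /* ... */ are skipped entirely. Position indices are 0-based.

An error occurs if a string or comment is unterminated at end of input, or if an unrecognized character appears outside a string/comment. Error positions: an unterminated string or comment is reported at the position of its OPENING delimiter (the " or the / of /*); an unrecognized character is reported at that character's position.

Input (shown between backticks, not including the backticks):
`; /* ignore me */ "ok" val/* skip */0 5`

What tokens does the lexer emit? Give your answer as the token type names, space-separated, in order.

pos=0: emit SEMI ';'
pos=2: enter COMMENT mode (saw '/*')
exit COMMENT mode (now at pos=17)
pos=18: enter STRING mode
pos=18: emit STR "ok" (now at pos=22)
pos=23: emit ID 'val' (now at pos=26)
pos=26: enter COMMENT mode (saw '/*')
exit COMMENT mode (now at pos=36)
pos=36: emit NUM '0' (now at pos=37)
pos=38: emit NUM '5' (now at pos=39)
DONE. 5 tokens: [SEMI, STR, ID, NUM, NUM]

Answer: SEMI STR ID NUM NUM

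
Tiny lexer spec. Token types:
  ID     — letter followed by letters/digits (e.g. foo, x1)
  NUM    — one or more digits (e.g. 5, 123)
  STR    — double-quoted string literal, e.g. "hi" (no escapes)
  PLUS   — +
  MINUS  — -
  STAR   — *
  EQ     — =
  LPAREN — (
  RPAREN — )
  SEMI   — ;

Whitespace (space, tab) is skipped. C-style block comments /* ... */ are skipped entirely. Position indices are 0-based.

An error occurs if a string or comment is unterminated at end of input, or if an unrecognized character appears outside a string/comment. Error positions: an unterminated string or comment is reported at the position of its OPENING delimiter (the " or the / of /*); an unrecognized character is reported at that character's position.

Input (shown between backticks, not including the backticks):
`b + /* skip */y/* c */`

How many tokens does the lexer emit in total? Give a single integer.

pos=0: emit ID 'b' (now at pos=1)
pos=2: emit PLUS '+'
pos=4: enter COMMENT mode (saw '/*')
exit COMMENT mode (now at pos=14)
pos=14: emit ID 'y' (now at pos=15)
pos=15: enter COMMENT mode (saw '/*')
exit COMMENT mode (now at pos=22)
DONE. 3 tokens: [ID, PLUS, ID]

Answer: 3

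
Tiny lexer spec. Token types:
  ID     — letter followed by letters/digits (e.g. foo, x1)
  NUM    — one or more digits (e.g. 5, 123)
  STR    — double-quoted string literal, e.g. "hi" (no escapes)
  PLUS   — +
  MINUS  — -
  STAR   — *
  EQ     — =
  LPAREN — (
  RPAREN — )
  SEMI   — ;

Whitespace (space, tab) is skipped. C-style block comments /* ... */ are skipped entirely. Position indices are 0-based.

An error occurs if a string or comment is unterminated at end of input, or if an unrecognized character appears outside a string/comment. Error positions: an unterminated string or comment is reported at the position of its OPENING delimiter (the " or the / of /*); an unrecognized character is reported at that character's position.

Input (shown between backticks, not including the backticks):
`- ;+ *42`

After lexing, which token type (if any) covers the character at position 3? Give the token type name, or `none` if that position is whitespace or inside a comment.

pos=0: emit MINUS '-'
pos=2: emit SEMI ';'
pos=3: emit PLUS '+'
pos=5: emit STAR '*'
pos=6: emit NUM '42' (now at pos=8)
DONE. 5 tokens: [MINUS, SEMI, PLUS, STAR, NUM]
Position 3: char is '+' -> PLUS

Answer: PLUS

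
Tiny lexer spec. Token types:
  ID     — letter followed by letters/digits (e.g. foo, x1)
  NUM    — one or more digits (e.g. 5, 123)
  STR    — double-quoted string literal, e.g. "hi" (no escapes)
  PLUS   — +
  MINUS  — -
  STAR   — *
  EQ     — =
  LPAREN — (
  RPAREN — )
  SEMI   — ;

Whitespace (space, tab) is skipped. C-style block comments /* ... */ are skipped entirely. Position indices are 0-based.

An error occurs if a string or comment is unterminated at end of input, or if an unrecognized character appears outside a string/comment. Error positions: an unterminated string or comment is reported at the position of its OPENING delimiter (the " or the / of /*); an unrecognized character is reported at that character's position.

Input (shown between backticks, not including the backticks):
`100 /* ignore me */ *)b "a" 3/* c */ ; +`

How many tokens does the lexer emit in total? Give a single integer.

Answer: 8

Derivation:
pos=0: emit NUM '100' (now at pos=3)
pos=4: enter COMMENT mode (saw '/*')
exit COMMENT mode (now at pos=19)
pos=20: emit STAR '*'
pos=21: emit RPAREN ')'
pos=22: emit ID 'b' (now at pos=23)
pos=24: enter STRING mode
pos=24: emit STR "a" (now at pos=27)
pos=28: emit NUM '3' (now at pos=29)
pos=29: enter COMMENT mode (saw '/*')
exit COMMENT mode (now at pos=36)
pos=37: emit SEMI ';'
pos=39: emit PLUS '+'
DONE. 8 tokens: [NUM, STAR, RPAREN, ID, STR, NUM, SEMI, PLUS]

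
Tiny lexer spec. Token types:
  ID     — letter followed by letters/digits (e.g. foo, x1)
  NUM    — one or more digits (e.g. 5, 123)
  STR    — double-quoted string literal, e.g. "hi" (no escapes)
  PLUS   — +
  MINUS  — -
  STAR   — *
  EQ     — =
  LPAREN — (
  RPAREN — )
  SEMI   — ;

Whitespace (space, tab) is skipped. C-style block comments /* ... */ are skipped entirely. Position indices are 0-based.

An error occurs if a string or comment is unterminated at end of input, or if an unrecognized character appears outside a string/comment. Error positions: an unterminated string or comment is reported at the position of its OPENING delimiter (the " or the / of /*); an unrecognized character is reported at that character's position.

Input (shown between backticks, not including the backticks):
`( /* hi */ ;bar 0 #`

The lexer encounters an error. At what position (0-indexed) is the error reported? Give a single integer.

Answer: 18

Derivation:
pos=0: emit LPAREN '('
pos=2: enter COMMENT mode (saw '/*')
exit COMMENT mode (now at pos=10)
pos=11: emit SEMI ';'
pos=12: emit ID 'bar' (now at pos=15)
pos=16: emit NUM '0' (now at pos=17)
pos=18: ERROR — unrecognized char '#'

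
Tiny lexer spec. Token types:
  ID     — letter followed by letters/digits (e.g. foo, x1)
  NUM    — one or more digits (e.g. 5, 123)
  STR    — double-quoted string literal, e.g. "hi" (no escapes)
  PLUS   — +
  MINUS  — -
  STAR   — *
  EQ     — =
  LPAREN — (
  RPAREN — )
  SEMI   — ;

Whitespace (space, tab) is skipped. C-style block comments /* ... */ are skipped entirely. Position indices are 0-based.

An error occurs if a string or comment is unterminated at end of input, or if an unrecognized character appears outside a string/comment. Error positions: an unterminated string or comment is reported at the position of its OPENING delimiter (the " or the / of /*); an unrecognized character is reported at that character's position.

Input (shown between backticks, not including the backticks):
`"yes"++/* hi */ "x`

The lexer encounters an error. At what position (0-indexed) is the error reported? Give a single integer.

pos=0: enter STRING mode
pos=0: emit STR "yes" (now at pos=5)
pos=5: emit PLUS '+'
pos=6: emit PLUS '+'
pos=7: enter COMMENT mode (saw '/*')
exit COMMENT mode (now at pos=15)
pos=16: enter STRING mode
pos=16: ERROR — unterminated string

Answer: 16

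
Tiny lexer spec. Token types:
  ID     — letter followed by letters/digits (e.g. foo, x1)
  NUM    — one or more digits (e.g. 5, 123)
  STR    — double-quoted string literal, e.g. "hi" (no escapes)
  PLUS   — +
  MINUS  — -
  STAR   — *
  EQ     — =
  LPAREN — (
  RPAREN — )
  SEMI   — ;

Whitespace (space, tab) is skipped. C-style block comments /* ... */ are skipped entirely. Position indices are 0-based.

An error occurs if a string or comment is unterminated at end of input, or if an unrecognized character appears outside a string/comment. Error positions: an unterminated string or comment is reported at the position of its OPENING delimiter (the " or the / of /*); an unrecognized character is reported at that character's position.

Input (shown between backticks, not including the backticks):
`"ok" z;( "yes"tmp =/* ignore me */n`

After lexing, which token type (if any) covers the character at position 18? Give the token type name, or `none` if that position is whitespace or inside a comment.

pos=0: enter STRING mode
pos=0: emit STR "ok" (now at pos=4)
pos=5: emit ID 'z' (now at pos=6)
pos=6: emit SEMI ';'
pos=7: emit LPAREN '('
pos=9: enter STRING mode
pos=9: emit STR "yes" (now at pos=14)
pos=14: emit ID 'tmp' (now at pos=17)
pos=18: emit EQ '='
pos=19: enter COMMENT mode (saw '/*')
exit COMMENT mode (now at pos=34)
pos=34: emit ID 'n' (now at pos=35)
DONE. 8 tokens: [STR, ID, SEMI, LPAREN, STR, ID, EQ, ID]
Position 18: char is '=' -> EQ

Answer: EQ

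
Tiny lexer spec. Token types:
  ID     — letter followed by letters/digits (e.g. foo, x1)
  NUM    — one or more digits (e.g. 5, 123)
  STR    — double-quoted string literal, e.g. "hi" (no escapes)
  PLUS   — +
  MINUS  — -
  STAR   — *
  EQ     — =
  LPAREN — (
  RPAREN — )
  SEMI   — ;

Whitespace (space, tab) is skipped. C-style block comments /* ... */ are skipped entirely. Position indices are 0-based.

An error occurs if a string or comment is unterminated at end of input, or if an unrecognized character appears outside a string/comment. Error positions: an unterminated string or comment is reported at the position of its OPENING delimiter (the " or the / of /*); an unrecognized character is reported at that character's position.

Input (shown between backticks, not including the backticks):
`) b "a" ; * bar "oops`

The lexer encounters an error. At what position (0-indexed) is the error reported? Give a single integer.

Answer: 16

Derivation:
pos=0: emit RPAREN ')'
pos=2: emit ID 'b' (now at pos=3)
pos=4: enter STRING mode
pos=4: emit STR "a" (now at pos=7)
pos=8: emit SEMI ';'
pos=10: emit STAR '*'
pos=12: emit ID 'bar' (now at pos=15)
pos=16: enter STRING mode
pos=16: ERROR — unterminated string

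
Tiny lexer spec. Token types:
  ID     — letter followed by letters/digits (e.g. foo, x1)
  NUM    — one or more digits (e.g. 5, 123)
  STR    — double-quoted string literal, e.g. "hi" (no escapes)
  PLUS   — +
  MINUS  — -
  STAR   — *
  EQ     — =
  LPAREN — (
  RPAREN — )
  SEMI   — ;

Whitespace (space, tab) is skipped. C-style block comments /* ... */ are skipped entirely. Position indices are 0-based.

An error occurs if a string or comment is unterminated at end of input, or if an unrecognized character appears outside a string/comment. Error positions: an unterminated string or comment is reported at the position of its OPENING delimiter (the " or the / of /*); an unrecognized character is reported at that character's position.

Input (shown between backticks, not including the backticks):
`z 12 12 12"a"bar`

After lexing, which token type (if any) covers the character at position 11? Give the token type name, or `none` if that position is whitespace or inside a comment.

pos=0: emit ID 'z' (now at pos=1)
pos=2: emit NUM '12' (now at pos=4)
pos=5: emit NUM '12' (now at pos=7)
pos=8: emit NUM '12' (now at pos=10)
pos=10: enter STRING mode
pos=10: emit STR "a" (now at pos=13)
pos=13: emit ID 'bar' (now at pos=16)
DONE. 6 tokens: [ID, NUM, NUM, NUM, STR, ID]
Position 11: char is 'a' -> STR

Answer: STR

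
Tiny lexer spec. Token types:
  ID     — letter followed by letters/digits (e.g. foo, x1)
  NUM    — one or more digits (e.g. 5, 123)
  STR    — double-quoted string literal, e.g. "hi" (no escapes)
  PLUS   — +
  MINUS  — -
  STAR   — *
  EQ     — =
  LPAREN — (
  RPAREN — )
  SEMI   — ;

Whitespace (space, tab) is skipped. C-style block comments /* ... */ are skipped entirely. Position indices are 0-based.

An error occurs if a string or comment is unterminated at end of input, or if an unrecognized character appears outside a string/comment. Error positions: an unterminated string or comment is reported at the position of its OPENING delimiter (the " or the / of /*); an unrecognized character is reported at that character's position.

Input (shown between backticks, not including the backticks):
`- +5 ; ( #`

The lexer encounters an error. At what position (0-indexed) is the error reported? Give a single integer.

Answer: 9

Derivation:
pos=0: emit MINUS '-'
pos=2: emit PLUS '+'
pos=3: emit NUM '5' (now at pos=4)
pos=5: emit SEMI ';'
pos=7: emit LPAREN '('
pos=9: ERROR — unrecognized char '#'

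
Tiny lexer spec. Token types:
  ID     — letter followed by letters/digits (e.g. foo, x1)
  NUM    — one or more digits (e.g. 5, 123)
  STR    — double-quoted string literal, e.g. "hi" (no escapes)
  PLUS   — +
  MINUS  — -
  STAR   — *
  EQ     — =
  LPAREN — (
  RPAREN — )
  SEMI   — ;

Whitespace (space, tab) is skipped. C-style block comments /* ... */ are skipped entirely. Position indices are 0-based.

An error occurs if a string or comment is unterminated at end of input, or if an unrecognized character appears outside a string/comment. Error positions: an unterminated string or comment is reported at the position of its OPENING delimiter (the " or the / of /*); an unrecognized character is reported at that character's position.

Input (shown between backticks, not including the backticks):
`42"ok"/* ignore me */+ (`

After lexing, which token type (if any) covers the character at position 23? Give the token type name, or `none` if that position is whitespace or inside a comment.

Answer: LPAREN

Derivation:
pos=0: emit NUM '42' (now at pos=2)
pos=2: enter STRING mode
pos=2: emit STR "ok" (now at pos=6)
pos=6: enter COMMENT mode (saw '/*')
exit COMMENT mode (now at pos=21)
pos=21: emit PLUS '+'
pos=23: emit LPAREN '('
DONE. 4 tokens: [NUM, STR, PLUS, LPAREN]
Position 23: char is '(' -> LPAREN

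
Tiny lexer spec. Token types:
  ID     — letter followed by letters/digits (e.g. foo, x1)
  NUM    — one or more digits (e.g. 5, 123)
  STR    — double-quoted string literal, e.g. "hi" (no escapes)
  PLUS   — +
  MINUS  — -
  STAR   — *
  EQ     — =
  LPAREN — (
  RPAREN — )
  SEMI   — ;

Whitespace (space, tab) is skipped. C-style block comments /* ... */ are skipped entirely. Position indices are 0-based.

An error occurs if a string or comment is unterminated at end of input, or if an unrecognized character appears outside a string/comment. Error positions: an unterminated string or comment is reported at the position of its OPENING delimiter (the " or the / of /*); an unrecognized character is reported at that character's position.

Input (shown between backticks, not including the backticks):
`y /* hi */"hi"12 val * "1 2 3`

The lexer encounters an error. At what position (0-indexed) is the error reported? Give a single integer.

Answer: 23

Derivation:
pos=0: emit ID 'y' (now at pos=1)
pos=2: enter COMMENT mode (saw '/*')
exit COMMENT mode (now at pos=10)
pos=10: enter STRING mode
pos=10: emit STR "hi" (now at pos=14)
pos=14: emit NUM '12' (now at pos=16)
pos=17: emit ID 'val' (now at pos=20)
pos=21: emit STAR '*'
pos=23: enter STRING mode
pos=23: ERROR — unterminated string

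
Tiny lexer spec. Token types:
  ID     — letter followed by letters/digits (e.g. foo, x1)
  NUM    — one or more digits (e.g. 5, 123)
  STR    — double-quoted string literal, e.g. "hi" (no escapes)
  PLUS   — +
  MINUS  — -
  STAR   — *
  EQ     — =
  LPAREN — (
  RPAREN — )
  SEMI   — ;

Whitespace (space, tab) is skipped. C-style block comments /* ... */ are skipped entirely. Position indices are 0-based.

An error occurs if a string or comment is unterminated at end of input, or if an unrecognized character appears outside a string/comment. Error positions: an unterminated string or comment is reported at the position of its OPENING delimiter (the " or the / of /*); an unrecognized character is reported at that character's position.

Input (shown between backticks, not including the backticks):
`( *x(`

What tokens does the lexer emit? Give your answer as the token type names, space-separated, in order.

pos=0: emit LPAREN '('
pos=2: emit STAR '*'
pos=3: emit ID 'x' (now at pos=4)
pos=4: emit LPAREN '('
DONE. 4 tokens: [LPAREN, STAR, ID, LPAREN]

Answer: LPAREN STAR ID LPAREN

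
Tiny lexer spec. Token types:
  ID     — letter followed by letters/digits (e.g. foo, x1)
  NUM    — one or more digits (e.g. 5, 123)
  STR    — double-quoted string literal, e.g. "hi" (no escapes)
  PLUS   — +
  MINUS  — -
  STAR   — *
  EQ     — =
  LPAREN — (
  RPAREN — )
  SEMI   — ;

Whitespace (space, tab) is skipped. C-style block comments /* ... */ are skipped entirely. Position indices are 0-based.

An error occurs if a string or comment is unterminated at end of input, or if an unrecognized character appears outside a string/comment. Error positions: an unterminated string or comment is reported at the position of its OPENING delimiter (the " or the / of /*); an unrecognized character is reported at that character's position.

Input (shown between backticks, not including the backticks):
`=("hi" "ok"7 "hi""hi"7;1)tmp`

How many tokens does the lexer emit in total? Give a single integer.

pos=0: emit EQ '='
pos=1: emit LPAREN '('
pos=2: enter STRING mode
pos=2: emit STR "hi" (now at pos=6)
pos=7: enter STRING mode
pos=7: emit STR "ok" (now at pos=11)
pos=11: emit NUM '7' (now at pos=12)
pos=13: enter STRING mode
pos=13: emit STR "hi" (now at pos=17)
pos=17: enter STRING mode
pos=17: emit STR "hi" (now at pos=21)
pos=21: emit NUM '7' (now at pos=22)
pos=22: emit SEMI ';'
pos=23: emit NUM '1' (now at pos=24)
pos=24: emit RPAREN ')'
pos=25: emit ID 'tmp' (now at pos=28)
DONE. 12 tokens: [EQ, LPAREN, STR, STR, NUM, STR, STR, NUM, SEMI, NUM, RPAREN, ID]

Answer: 12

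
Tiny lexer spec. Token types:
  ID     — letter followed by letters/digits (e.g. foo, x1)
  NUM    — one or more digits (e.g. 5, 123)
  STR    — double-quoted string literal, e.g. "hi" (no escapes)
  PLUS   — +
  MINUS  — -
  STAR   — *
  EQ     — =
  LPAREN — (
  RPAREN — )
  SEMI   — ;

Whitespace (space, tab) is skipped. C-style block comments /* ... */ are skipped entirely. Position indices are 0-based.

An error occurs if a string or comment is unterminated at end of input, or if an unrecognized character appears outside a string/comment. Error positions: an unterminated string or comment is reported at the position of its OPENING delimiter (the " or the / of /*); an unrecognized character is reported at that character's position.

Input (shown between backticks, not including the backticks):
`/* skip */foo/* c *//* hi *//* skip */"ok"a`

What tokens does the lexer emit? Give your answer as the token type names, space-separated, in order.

pos=0: enter COMMENT mode (saw '/*')
exit COMMENT mode (now at pos=10)
pos=10: emit ID 'foo' (now at pos=13)
pos=13: enter COMMENT mode (saw '/*')
exit COMMENT mode (now at pos=20)
pos=20: enter COMMENT mode (saw '/*')
exit COMMENT mode (now at pos=28)
pos=28: enter COMMENT mode (saw '/*')
exit COMMENT mode (now at pos=38)
pos=38: enter STRING mode
pos=38: emit STR "ok" (now at pos=42)
pos=42: emit ID 'a' (now at pos=43)
DONE. 3 tokens: [ID, STR, ID]

Answer: ID STR ID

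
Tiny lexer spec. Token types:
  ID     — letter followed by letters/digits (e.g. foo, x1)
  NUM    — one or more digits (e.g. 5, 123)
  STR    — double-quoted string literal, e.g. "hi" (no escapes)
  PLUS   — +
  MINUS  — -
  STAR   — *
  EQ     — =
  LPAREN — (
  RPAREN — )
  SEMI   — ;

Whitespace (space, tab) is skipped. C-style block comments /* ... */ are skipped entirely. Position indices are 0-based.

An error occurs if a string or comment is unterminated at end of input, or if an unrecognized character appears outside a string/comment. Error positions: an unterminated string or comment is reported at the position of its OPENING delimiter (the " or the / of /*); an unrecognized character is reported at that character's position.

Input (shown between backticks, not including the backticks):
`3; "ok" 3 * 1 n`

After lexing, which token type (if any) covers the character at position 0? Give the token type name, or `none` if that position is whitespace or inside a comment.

pos=0: emit NUM '3' (now at pos=1)
pos=1: emit SEMI ';'
pos=3: enter STRING mode
pos=3: emit STR "ok" (now at pos=7)
pos=8: emit NUM '3' (now at pos=9)
pos=10: emit STAR '*'
pos=12: emit NUM '1' (now at pos=13)
pos=14: emit ID 'n' (now at pos=15)
DONE. 7 tokens: [NUM, SEMI, STR, NUM, STAR, NUM, ID]
Position 0: char is '3' -> NUM

Answer: NUM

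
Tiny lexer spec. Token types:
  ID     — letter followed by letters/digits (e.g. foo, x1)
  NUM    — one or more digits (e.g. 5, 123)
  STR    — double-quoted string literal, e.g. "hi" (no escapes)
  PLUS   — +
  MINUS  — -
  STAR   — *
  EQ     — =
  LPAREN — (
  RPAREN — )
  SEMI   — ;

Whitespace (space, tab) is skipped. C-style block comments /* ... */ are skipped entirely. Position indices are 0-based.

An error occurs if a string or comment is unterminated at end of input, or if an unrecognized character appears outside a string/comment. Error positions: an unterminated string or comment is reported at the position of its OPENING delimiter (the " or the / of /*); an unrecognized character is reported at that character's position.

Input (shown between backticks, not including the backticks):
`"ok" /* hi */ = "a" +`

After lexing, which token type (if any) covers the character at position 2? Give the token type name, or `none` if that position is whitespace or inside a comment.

Answer: STR

Derivation:
pos=0: enter STRING mode
pos=0: emit STR "ok" (now at pos=4)
pos=5: enter COMMENT mode (saw '/*')
exit COMMENT mode (now at pos=13)
pos=14: emit EQ '='
pos=16: enter STRING mode
pos=16: emit STR "a" (now at pos=19)
pos=20: emit PLUS '+'
DONE. 4 tokens: [STR, EQ, STR, PLUS]
Position 2: char is 'k' -> STR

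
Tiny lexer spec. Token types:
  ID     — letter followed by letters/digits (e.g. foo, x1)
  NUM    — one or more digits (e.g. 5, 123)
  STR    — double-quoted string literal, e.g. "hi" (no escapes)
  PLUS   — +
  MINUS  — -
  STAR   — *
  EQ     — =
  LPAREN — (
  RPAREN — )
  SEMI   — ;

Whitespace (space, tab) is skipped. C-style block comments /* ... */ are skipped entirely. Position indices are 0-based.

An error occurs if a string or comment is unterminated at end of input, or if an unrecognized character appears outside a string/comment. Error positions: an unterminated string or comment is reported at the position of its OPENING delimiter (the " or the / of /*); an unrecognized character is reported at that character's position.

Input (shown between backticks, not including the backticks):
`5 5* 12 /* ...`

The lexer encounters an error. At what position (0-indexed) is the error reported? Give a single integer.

Answer: 8

Derivation:
pos=0: emit NUM '5' (now at pos=1)
pos=2: emit NUM '5' (now at pos=3)
pos=3: emit STAR '*'
pos=5: emit NUM '12' (now at pos=7)
pos=8: enter COMMENT mode (saw '/*')
pos=8: ERROR — unterminated comment (reached EOF)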